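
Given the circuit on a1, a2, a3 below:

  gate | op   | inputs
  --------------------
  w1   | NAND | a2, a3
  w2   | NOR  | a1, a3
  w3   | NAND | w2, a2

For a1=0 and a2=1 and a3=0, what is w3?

w2 = 0 NOR 0 = 1
w3 = 1 NAND 1 = 0

0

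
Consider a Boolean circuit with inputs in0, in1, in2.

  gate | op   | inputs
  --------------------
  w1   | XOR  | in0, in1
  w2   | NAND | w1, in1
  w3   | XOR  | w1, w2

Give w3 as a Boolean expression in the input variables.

(in0 XOR in1) XOR ((in0 XOR in1) NAND in1)

w1 = in0 XOR in1
w2 = w1 NAND in1 = (in0 XOR in1) NAND in1
w3 = w1 XOR w2 = (in0 XOR in1) XOR ((in0 XOR in1) NAND in1)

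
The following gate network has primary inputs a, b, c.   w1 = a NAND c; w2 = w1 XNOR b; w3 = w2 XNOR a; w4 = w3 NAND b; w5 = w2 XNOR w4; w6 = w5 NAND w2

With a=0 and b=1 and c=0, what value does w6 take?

0

w1 = 0 NAND 0 = 1
w2 = 1 XNOR 1 = 1
w3 = 1 XNOR 0 = 0
w4 = 0 NAND 1 = 1
w5 = 1 XNOR 1 = 1
w6 = 1 NAND 1 = 0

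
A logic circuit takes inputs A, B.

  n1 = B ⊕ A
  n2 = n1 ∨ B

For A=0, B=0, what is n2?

n1 = 0 ⊕ 0 = 0
n2 = 0 ∨ 0 = 0

0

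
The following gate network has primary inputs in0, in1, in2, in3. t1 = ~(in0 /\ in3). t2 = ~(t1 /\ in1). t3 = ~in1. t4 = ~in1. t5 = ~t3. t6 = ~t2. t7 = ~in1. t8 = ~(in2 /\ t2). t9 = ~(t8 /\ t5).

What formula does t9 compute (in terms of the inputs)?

t1 = ~(in0 /\ in3)
t2 = ~(t1 /\ in1) = ~((~(in0 /\ in3)) /\ in1)
t3 = ~in1
t5 = ~t3 = ~~in1
t8 = ~(in2 /\ t2) = ~(in2 /\ (~((~(in0 /\ in3)) /\ in1)))
t9 = ~(t8 /\ t5) = ~((~(in2 /\ (~((~(in0 /\ in3)) /\ in1)))) /\ ~~in1)

~((~(in2 /\ (~((~(in0 /\ in3)) /\ in1)))) /\ ~~in1)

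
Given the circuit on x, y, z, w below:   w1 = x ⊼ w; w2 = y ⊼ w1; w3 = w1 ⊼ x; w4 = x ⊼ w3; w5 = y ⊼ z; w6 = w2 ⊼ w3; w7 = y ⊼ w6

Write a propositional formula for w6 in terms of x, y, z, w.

(y ⊼ (x ⊼ w)) ⊼ ((x ⊼ w) ⊼ x)

w1 = x ⊼ w
w2 = y ⊼ w1 = y ⊼ (x ⊼ w)
w3 = w1 ⊼ x = (x ⊼ w) ⊼ x
w6 = w2 ⊼ w3 = (y ⊼ (x ⊼ w)) ⊼ ((x ⊼ w) ⊼ x)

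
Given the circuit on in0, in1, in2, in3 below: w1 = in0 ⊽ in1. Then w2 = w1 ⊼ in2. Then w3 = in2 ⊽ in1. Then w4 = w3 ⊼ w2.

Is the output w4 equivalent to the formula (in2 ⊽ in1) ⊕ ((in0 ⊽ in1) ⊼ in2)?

No

w1 = in0 ⊽ in1
w2 = w1 ⊼ in2 = (in0 ⊽ in1) ⊼ in2
w3 = in2 ⊽ in1
w4 = w3 ⊼ w2 = (in2 ⊽ in1) ⊼ ((in0 ⊽ in1) ⊼ in2)
At in0=0, in1=0, in2=1, in3=0: circuit gives 1, formula gives 0.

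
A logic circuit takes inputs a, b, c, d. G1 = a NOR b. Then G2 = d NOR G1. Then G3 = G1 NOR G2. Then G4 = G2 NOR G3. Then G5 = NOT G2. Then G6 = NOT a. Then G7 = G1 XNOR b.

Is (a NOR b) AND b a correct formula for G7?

No

G1 = a NOR b
G7 = G1 XNOR b = (a NOR b) XNOR b
At a=1, b=0, c=0, d=0: circuit gives 1, formula gives 0.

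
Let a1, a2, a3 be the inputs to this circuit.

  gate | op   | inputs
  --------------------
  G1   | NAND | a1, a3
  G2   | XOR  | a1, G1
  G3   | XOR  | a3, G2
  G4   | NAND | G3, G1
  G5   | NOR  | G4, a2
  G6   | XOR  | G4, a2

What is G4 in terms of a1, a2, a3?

G1 = a1 NAND a3
G2 = a1 XOR G1 = a1 XOR (a1 NAND a3)
G3 = a3 XOR G2 = a3 XOR (a1 XOR (a1 NAND a3))
G4 = G3 NAND G1 = (a3 XOR (a1 XOR (a1 NAND a3))) NAND (a1 NAND a3)

(a3 XOR (a1 XOR (a1 NAND a3))) NAND (a1 NAND a3)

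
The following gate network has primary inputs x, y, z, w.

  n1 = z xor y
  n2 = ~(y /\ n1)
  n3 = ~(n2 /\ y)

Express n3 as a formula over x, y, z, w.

n1 = z xor y
n2 = ~(y /\ n1) = ~(y /\ (z xor y))
n3 = ~(n2 /\ y) = ~((~(y /\ (z xor y))) /\ y)

~((~(y /\ (z xor y))) /\ y)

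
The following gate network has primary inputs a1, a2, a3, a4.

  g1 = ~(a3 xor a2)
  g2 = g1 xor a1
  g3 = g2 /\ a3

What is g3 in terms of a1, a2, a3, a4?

((~(a3 xor a2)) xor a1) /\ a3

g1 = ~(a3 xor a2)
g2 = g1 xor a1 = (~(a3 xor a2)) xor a1
g3 = g2 /\ a3 = ((~(a3 xor a2)) xor a1) /\ a3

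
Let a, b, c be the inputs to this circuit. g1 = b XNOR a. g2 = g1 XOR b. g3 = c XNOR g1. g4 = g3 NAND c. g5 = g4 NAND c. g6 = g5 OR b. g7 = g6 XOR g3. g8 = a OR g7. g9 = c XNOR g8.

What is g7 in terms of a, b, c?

((((c XNOR (b XNOR a)) NAND c) NAND c) OR b) XOR (c XNOR (b XNOR a))

g1 = b XNOR a
g3 = c XNOR g1 = c XNOR (b XNOR a)
g4 = g3 NAND c = (c XNOR (b XNOR a)) NAND c
g5 = g4 NAND c = ((c XNOR (b XNOR a)) NAND c) NAND c
g6 = g5 OR b = (((c XNOR (b XNOR a)) NAND c) NAND c) OR b
g7 = g6 XOR g3 = ((((c XNOR (b XNOR a)) NAND c) NAND c) OR b) XOR (c XNOR (b XNOR a))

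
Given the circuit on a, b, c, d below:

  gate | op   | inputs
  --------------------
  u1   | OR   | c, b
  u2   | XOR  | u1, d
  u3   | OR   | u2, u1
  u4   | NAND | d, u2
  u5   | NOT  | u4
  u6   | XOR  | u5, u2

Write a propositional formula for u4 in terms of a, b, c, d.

d NAND ((c OR b) XOR d)

u1 = c OR b
u2 = u1 XOR d = (c OR b) XOR d
u4 = d NAND u2 = d NAND ((c OR b) XOR d)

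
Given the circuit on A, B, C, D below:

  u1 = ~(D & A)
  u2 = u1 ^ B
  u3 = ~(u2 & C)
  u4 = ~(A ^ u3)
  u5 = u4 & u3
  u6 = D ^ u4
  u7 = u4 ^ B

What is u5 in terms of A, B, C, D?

u1 = ~(D & A)
u2 = u1 ^ B = (~(D & A)) ^ B
u3 = ~(u2 & C) = ~(((~(D & A)) ^ B) & C)
u4 = ~(A ^ u3) = ~(A ^ (~(((~(D & A)) ^ B) & C)))
u5 = u4 & u3 = (~(A ^ (~(((~(D & A)) ^ B) & C)))) & (~(((~(D & A)) ^ B) & C))

(~(A ^ (~(((~(D & A)) ^ B) & C)))) & (~(((~(D & A)) ^ B) & C))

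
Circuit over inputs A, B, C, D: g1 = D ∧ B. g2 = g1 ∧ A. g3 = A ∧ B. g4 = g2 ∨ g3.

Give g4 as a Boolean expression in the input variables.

((D ∧ B) ∧ A) ∨ (A ∧ B)

g1 = D ∧ B
g2 = g1 ∧ A = (D ∧ B) ∧ A
g3 = A ∧ B
g4 = g2 ∨ g3 = ((D ∧ B) ∧ A) ∨ (A ∧ B)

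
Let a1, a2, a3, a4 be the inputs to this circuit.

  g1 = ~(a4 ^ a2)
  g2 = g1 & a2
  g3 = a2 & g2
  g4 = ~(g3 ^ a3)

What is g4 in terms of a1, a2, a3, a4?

~((a2 & ((~(a4 ^ a2)) & a2)) ^ a3)

g1 = ~(a4 ^ a2)
g2 = g1 & a2 = (~(a4 ^ a2)) & a2
g3 = a2 & g2 = a2 & ((~(a4 ^ a2)) & a2)
g4 = ~(g3 ^ a3) = ~((a2 & ((~(a4 ^ a2)) & a2)) ^ a3)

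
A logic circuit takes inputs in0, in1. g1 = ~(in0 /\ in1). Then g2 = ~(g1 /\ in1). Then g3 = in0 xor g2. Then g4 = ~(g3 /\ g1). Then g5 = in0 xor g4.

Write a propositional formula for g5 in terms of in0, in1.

g1 = ~(in0 /\ in1)
g2 = ~(g1 /\ in1) = ~((~(in0 /\ in1)) /\ in1)
g3 = in0 xor g2 = in0 xor (~((~(in0 /\ in1)) /\ in1))
g4 = ~(g3 /\ g1) = ~((in0 xor (~((~(in0 /\ in1)) /\ in1))) /\ (~(in0 /\ in1)))
g5 = in0 xor g4 = in0 xor (~((in0 xor (~((~(in0 /\ in1)) /\ in1))) /\ (~(in0 /\ in1))))

in0 xor (~((in0 xor (~((~(in0 /\ in1)) /\ in1))) /\ (~(in0 /\ in1))))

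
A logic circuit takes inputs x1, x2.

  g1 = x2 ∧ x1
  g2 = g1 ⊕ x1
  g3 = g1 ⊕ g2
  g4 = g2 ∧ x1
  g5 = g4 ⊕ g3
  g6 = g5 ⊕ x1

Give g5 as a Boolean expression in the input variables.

g1 = x2 ∧ x1
g2 = g1 ⊕ x1 = (x2 ∧ x1) ⊕ x1
g3 = g1 ⊕ g2 = (x2 ∧ x1) ⊕ ((x2 ∧ x1) ⊕ x1)
g4 = g2 ∧ x1 = ((x2 ∧ x1) ⊕ x1) ∧ x1
g5 = g4 ⊕ g3 = (((x2 ∧ x1) ⊕ x1) ∧ x1) ⊕ ((x2 ∧ x1) ⊕ ((x2 ∧ x1) ⊕ x1))

(((x2 ∧ x1) ⊕ x1) ∧ x1) ⊕ ((x2 ∧ x1) ⊕ ((x2 ∧ x1) ⊕ x1))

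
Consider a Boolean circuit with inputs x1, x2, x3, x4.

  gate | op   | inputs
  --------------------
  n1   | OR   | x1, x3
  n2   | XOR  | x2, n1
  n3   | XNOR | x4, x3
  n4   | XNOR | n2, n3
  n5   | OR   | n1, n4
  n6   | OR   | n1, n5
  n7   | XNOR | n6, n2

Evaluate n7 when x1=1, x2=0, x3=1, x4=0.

n1 = 1 OR 1 = 1
n2 = 0 XOR 1 = 1
n3 = 0 XNOR 1 = 0
n4 = 1 XNOR 0 = 0
n5 = 1 OR 0 = 1
n6 = 1 OR 1 = 1
n7 = 1 XNOR 1 = 1

1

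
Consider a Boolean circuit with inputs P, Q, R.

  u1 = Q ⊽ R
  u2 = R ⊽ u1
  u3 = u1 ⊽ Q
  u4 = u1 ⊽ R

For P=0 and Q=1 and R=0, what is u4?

u1 = 1 ⊽ 0 = 0
u4 = 0 ⊽ 0 = 1

1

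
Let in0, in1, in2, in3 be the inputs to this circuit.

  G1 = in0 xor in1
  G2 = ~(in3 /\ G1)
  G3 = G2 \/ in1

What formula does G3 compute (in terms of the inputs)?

G1 = in0 xor in1
G2 = ~(in3 /\ G1) = ~(in3 /\ (in0 xor in1))
G3 = G2 \/ in1 = (~(in3 /\ (in0 xor in1))) \/ in1

(~(in3 /\ (in0 xor in1))) \/ in1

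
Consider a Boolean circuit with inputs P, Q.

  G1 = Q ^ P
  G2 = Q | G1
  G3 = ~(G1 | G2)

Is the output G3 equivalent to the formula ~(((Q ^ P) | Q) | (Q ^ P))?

Yes

G1 = Q ^ P
G2 = Q | G1 = Q | (Q ^ P)
G3 = ~(G1 | G2) = ~((Q ^ P) | (Q | (Q ^ P)))
At P=0, Q=1: circuit gives 0, formula gives 0.
At P=0, Q=0: circuit gives 1, formula gives 1.
Agrees on all 4 inputs.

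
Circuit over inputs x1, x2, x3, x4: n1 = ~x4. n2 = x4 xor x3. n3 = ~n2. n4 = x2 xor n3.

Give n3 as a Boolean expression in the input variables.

~(x4 xor x3)

n2 = x4 xor x3
n3 = ~n2 = ~(x4 xor x3)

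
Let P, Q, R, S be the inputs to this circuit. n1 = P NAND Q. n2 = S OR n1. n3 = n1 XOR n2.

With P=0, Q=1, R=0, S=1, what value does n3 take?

n1 = 0 NAND 1 = 1
n2 = 1 OR 1 = 1
n3 = 1 XOR 1 = 0

0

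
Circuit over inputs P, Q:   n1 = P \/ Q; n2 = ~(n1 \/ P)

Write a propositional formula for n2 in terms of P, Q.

~((P \/ Q) \/ P)

n1 = P \/ Q
n2 = ~(n1 \/ P) = ~((P \/ Q) \/ P)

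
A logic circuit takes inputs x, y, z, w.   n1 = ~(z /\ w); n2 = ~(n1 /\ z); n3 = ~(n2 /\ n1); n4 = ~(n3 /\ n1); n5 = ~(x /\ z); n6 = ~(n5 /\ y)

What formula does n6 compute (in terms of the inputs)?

n5 = ~(x /\ z)
n6 = ~(n5 /\ y) = ~((~(x /\ z)) /\ y)

~((~(x /\ z)) /\ y)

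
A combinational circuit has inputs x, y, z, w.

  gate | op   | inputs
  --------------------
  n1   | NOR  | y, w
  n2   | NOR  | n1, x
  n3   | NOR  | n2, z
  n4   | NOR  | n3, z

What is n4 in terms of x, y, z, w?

(((y NOR w) NOR x) NOR z) NOR z

n1 = y NOR w
n2 = n1 NOR x = (y NOR w) NOR x
n3 = n2 NOR z = ((y NOR w) NOR x) NOR z
n4 = n3 NOR z = (((y NOR w) NOR x) NOR z) NOR z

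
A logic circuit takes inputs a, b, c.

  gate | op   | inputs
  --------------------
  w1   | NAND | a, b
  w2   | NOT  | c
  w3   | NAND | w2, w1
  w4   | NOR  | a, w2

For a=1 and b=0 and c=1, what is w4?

0

w2 = NOT 1 = 0
w4 = 1 NOR 0 = 0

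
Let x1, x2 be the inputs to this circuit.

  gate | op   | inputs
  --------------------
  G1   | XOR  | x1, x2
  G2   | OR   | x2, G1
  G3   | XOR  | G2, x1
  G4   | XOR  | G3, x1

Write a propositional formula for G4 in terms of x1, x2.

((x2 OR (x1 XOR x2)) XOR x1) XOR x1

G1 = x1 XOR x2
G2 = x2 OR G1 = x2 OR (x1 XOR x2)
G3 = G2 XOR x1 = (x2 OR (x1 XOR x2)) XOR x1
G4 = G3 XOR x1 = ((x2 OR (x1 XOR x2)) XOR x1) XOR x1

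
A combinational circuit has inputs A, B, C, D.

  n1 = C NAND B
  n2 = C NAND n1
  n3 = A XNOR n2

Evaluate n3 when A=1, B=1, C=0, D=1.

n1 = 0 NAND 1 = 1
n2 = 0 NAND 1 = 1
n3 = 1 XNOR 1 = 1

1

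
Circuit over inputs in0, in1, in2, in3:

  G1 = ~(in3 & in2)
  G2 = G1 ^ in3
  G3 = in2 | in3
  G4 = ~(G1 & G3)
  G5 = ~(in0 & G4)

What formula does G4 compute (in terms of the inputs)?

G1 = ~(in3 & in2)
G3 = in2 | in3
G4 = ~(G1 & G3) = ~((~(in3 & in2)) & (in2 | in3))

~((~(in3 & in2)) & (in2 | in3))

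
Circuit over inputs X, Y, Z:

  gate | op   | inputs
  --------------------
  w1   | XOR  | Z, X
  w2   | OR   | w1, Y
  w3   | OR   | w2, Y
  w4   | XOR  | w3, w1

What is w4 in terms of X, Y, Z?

(((Z XOR X) OR Y) OR Y) XOR (Z XOR X)

w1 = Z XOR X
w2 = w1 OR Y = (Z XOR X) OR Y
w3 = w2 OR Y = ((Z XOR X) OR Y) OR Y
w4 = w3 XOR w1 = (((Z XOR X) OR Y) OR Y) XOR (Z XOR X)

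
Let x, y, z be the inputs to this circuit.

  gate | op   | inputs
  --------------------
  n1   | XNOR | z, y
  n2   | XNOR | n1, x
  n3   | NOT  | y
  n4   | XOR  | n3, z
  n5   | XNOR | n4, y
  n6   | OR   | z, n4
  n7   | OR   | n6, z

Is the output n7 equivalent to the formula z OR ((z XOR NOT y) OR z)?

Yes

n3 = NOT y
n4 = n3 XOR z = NOT y XOR z
n6 = z OR n4 = z OR (NOT y XOR z)
n7 = n6 OR z = (z OR (NOT y XOR z)) OR z
At x=0, y=1, z=0: circuit gives 0, formula gives 0.
At x=0, y=0, z=0: circuit gives 1, formula gives 1.
Agrees on all 8 inputs.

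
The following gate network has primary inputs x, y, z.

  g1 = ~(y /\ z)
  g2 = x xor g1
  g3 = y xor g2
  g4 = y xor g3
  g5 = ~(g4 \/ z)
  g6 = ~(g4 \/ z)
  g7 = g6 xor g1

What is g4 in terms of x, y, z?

g1 = ~(y /\ z)
g2 = x xor g1 = x xor (~(y /\ z))
g3 = y xor g2 = y xor (x xor (~(y /\ z)))
g4 = y xor g3 = y xor (y xor (x xor (~(y /\ z))))

y xor (y xor (x xor (~(y /\ z))))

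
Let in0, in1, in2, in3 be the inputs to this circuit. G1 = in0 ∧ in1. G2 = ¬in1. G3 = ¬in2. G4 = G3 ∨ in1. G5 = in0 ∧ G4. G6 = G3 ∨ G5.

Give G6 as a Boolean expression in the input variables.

G3 = ¬in2
G4 = G3 ∨ in1 = ¬in2 ∨ in1
G5 = in0 ∧ G4 = in0 ∧ (¬in2 ∨ in1)
G6 = G3 ∨ G5 = ¬in2 ∨ (in0 ∧ (¬in2 ∨ in1))

¬in2 ∨ (in0 ∧ (¬in2 ∨ in1))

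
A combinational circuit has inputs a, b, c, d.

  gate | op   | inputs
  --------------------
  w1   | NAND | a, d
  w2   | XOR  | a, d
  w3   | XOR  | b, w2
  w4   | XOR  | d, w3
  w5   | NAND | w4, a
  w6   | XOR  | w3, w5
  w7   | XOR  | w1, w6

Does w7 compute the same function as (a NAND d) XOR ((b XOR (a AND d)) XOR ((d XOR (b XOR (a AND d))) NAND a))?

No

w1 = a NAND d
w2 = a XOR d
w3 = b XOR w2 = b XOR (a XOR d)
w4 = d XOR w3 = d XOR (b XOR (a XOR d))
w5 = w4 NAND a = (d XOR (b XOR (a XOR d))) NAND a
w6 = w3 XOR w5 = (b XOR (a XOR d)) XOR ((d XOR (b XOR (a XOR d))) NAND a)
w7 = w1 XOR w6 = (a NAND d) XOR ((b XOR (a XOR d)) XOR ((d XOR (b XOR (a XOR d))) NAND a))
At a=0, b=0, c=0, d=1: circuit gives 1, formula gives 0.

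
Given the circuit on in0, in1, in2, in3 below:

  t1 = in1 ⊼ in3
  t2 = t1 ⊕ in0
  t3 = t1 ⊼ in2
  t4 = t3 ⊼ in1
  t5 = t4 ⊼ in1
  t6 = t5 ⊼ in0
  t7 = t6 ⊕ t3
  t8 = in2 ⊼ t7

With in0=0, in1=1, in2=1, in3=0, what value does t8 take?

t1 = 1 ⊼ 0 = 1
t3 = 1 ⊼ 1 = 0
t4 = 0 ⊼ 1 = 1
t5 = 1 ⊼ 1 = 0
t6 = 0 ⊼ 0 = 1
t7 = 1 ⊕ 0 = 1
t8 = 1 ⊼ 1 = 0

0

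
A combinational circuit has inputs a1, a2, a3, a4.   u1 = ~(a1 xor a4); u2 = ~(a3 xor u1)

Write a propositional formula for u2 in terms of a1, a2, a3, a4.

u1 = ~(a1 xor a4)
u2 = ~(a3 xor u1) = ~(a3 xor (~(a1 xor a4)))

~(a3 xor (~(a1 xor a4)))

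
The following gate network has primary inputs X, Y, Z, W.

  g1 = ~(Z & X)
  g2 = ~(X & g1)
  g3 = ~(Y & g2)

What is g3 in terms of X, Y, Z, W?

g1 = ~(Z & X)
g2 = ~(X & g1) = ~(X & (~(Z & X)))
g3 = ~(Y & g2) = ~(Y & (~(X & (~(Z & X)))))

~(Y & (~(X & (~(Z & X)))))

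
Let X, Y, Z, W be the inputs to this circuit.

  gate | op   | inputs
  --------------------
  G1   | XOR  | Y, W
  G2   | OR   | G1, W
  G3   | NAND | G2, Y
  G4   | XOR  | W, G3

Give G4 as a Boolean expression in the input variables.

W XOR (((Y XOR W) OR W) NAND Y)

G1 = Y XOR W
G2 = G1 OR W = (Y XOR W) OR W
G3 = G2 NAND Y = ((Y XOR W) OR W) NAND Y
G4 = W XOR G3 = W XOR (((Y XOR W) OR W) NAND Y)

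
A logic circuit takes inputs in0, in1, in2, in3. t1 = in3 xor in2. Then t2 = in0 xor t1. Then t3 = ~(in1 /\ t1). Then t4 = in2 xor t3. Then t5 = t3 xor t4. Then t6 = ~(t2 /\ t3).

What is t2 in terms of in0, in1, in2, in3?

t1 = in3 xor in2
t2 = in0 xor t1 = in0 xor (in3 xor in2)

in0 xor (in3 xor in2)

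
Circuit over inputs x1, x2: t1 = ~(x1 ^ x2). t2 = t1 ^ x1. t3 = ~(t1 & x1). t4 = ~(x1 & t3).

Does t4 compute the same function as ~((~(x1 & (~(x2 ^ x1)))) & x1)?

t1 = ~(x1 ^ x2)
t3 = ~(t1 & x1) = ~((~(x1 ^ x2)) & x1)
t4 = ~(x1 & t3) = ~(x1 & (~((~(x1 ^ x2)) & x1)))
At x1=1, x2=0: circuit gives 0, formula gives 0.
At x1=0, x2=0: circuit gives 1, formula gives 1.
Agrees on all 4 inputs.

Yes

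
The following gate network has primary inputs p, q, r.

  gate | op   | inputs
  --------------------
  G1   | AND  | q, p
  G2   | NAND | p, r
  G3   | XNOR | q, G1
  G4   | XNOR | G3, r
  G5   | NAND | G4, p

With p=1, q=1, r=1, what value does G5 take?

0

G1 = 1 AND 1 = 1
G3 = 1 XNOR 1 = 1
G4 = 1 XNOR 1 = 1
G5 = 1 NAND 1 = 0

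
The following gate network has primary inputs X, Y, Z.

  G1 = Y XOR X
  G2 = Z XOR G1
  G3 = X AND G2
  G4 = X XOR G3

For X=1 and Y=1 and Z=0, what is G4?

1

G1 = 1 XOR 1 = 0
G2 = 0 XOR 0 = 0
G3 = 1 AND 0 = 0
G4 = 1 XOR 0 = 1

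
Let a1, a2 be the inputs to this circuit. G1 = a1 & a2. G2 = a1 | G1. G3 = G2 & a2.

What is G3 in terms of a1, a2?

(a1 | (a1 & a2)) & a2

G1 = a1 & a2
G2 = a1 | G1 = a1 | (a1 & a2)
G3 = G2 & a2 = (a1 | (a1 & a2)) & a2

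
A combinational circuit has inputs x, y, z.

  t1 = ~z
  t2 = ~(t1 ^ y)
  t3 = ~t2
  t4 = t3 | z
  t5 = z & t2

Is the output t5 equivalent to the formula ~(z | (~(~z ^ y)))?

No

t1 = ~z
t2 = ~(t1 ^ y) = ~(~z ^ y)
t5 = z & t2 = z & (~(~z ^ y))
At x=0, y=0, z=0: circuit gives 0, formula gives 1.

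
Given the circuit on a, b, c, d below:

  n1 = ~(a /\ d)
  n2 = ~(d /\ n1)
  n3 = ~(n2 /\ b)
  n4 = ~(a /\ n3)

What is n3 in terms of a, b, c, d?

~((~(d /\ (~(a /\ d)))) /\ b)

n1 = ~(a /\ d)
n2 = ~(d /\ n1) = ~(d /\ (~(a /\ d)))
n3 = ~(n2 /\ b) = ~((~(d /\ (~(a /\ d)))) /\ b)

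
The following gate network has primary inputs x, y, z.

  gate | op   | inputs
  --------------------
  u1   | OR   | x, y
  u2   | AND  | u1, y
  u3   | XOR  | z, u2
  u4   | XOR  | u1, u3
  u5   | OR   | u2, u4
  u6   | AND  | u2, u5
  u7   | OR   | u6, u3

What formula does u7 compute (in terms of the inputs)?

(((x OR y) AND y) AND (((x OR y) AND y) OR ((x OR y) XOR (z XOR ((x OR y) AND y))))) OR (z XOR ((x OR y) AND y))

u1 = x OR y
u2 = u1 AND y = (x OR y) AND y
u3 = z XOR u2 = z XOR ((x OR y) AND y)
u4 = u1 XOR u3 = (x OR y) XOR (z XOR ((x OR y) AND y))
u5 = u2 OR u4 = ((x OR y) AND y) OR ((x OR y) XOR (z XOR ((x OR y) AND y)))
u6 = u2 AND u5 = ((x OR y) AND y) AND (((x OR y) AND y) OR ((x OR y) XOR (z XOR ((x OR y) AND y))))
u7 = u6 OR u3 = (((x OR y) AND y) AND (((x OR y) AND y) OR ((x OR y) XOR (z XOR ((x OR y) AND y))))) OR (z XOR ((x OR y) AND y))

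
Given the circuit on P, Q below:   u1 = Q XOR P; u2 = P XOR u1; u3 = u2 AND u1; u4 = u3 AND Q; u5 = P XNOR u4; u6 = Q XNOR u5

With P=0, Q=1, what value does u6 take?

u1 = 1 XOR 0 = 1
u2 = 0 XOR 1 = 1
u3 = 1 AND 1 = 1
u4 = 1 AND 1 = 1
u5 = 0 XNOR 1 = 0
u6 = 1 XNOR 0 = 0

0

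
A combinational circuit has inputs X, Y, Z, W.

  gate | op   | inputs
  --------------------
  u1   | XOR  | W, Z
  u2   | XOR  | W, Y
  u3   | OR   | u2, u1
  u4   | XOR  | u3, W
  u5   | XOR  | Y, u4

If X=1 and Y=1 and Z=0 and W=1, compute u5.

u1 = 1 XOR 0 = 1
u2 = 1 XOR 1 = 0
u3 = 0 OR 1 = 1
u4 = 1 XOR 1 = 0
u5 = 1 XOR 0 = 1

1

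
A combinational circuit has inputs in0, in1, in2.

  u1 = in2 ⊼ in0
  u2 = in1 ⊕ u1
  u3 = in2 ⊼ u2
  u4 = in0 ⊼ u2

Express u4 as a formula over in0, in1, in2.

u1 = in2 ⊼ in0
u2 = in1 ⊕ u1 = in1 ⊕ (in2 ⊼ in0)
u4 = in0 ⊼ u2 = in0 ⊼ (in1 ⊕ (in2 ⊼ in0))

in0 ⊼ (in1 ⊕ (in2 ⊼ in0))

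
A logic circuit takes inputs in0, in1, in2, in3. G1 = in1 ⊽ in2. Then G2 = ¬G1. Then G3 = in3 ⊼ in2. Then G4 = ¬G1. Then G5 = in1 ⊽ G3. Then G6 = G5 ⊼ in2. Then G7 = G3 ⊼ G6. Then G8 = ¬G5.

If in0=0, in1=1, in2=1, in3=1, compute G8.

1

G3 = 1 ⊼ 1 = 0
G5 = 1 ⊽ 0 = 0
G8 = ¬0 = 1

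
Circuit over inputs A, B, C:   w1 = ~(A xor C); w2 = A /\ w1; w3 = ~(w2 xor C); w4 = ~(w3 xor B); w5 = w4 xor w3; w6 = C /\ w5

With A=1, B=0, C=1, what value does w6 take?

1

w1 = ~(1 xor 1) = 1
w2 = 1 /\ 1 = 1
w3 = ~(1 xor 1) = 1
w4 = ~(1 xor 0) = 0
w5 = 0 xor 1 = 1
w6 = 1 /\ 1 = 1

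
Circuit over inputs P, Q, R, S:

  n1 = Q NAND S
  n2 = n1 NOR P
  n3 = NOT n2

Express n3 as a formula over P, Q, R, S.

NOT ((Q NAND S) NOR P)

n1 = Q NAND S
n2 = n1 NOR P = (Q NAND S) NOR P
n3 = NOT n2 = NOT ((Q NAND S) NOR P)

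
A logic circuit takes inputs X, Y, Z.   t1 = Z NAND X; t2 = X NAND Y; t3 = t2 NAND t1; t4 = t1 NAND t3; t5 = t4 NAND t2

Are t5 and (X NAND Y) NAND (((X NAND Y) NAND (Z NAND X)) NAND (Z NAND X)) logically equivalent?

Yes

t1 = Z NAND X
t2 = X NAND Y
t3 = t2 NAND t1 = (X NAND Y) NAND (Z NAND X)
t4 = t1 NAND t3 = (Z NAND X) NAND ((X NAND Y) NAND (Z NAND X))
t5 = t4 NAND t2 = ((Z NAND X) NAND ((X NAND Y) NAND (Z NAND X))) NAND (X NAND Y)
At X=0, Y=0, Z=0: circuit gives 0, formula gives 0.
At X=1, Y=1, Z=0: circuit gives 1, formula gives 1.
Agrees on all 8 inputs.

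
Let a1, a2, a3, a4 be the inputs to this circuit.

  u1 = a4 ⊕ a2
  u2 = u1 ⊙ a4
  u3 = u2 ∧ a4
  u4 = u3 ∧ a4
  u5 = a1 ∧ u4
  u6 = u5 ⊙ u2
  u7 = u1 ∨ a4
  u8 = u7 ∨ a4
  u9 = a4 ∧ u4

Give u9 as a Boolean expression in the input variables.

u1 = a4 ⊕ a2
u2 = u1 ⊙ a4 = (a4 ⊕ a2) ⊙ a4
u3 = u2 ∧ a4 = ((a4 ⊕ a2) ⊙ a4) ∧ a4
u4 = u3 ∧ a4 = (((a4 ⊕ a2) ⊙ a4) ∧ a4) ∧ a4
u9 = a4 ∧ u4 = a4 ∧ ((((a4 ⊕ a2) ⊙ a4) ∧ a4) ∧ a4)

a4 ∧ ((((a4 ⊕ a2) ⊙ a4) ∧ a4) ∧ a4)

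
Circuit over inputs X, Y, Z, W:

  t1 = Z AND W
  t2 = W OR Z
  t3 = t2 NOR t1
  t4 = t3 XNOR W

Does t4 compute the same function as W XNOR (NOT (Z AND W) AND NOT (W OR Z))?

Yes

t1 = Z AND W
t2 = W OR Z
t3 = t2 NOR t1 = (W OR Z) NOR (Z AND W)
t4 = t3 XNOR W = ((W OR Z) NOR (Z AND W)) XNOR W
At X=0, Y=0, Z=0, W=0: circuit gives 0, formula gives 0.
At X=0, Y=0, Z=1, W=0: circuit gives 1, formula gives 1.
Agrees on all 16 inputs.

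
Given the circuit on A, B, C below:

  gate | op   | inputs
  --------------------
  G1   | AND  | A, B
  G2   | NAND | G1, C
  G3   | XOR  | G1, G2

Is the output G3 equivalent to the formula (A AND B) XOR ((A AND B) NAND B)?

G1 = A AND B
G2 = G1 NAND C = (A AND B) NAND C
G3 = G1 XOR G2 = (A AND B) XOR ((A AND B) NAND C)
At A=1, B=1, C=0: circuit gives 0, formula gives 1.

No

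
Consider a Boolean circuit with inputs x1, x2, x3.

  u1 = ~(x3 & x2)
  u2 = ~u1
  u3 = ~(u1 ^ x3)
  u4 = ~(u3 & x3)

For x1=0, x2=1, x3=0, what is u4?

1

u1 = ~(0 & 1) = 1
u3 = ~(1 ^ 0) = 0
u4 = ~(0 & 0) = 1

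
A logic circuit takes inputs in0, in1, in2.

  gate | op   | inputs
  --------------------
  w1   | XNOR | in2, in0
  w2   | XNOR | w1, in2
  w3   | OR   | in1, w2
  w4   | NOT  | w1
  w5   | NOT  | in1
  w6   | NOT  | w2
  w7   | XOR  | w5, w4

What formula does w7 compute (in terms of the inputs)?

NOT in1 XOR NOT (in2 XNOR in0)

w1 = in2 XNOR in0
w4 = NOT w1 = NOT (in2 XNOR in0)
w5 = NOT in1
w7 = w5 XOR w4 = NOT in1 XOR NOT (in2 XNOR in0)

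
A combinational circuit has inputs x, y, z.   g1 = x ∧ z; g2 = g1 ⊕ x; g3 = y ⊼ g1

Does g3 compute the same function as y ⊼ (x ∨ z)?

No

g1 = x ∧ z
g3 = y ⊼ g1 = y ⊼ (x ∧ z)
At x=0, y=1, z=1: circuit gives 1, formula gives 0.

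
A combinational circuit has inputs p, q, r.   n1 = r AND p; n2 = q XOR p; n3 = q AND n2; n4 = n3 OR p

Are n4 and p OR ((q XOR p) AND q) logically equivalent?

n2 = q XOR p
n3 = q AND n2 = q AND (q XOR p)
n4 = n3 OR p = (q AND (q XOR p)) OR p
At p=0, q=0, r=0: circuit gives 0, formula gives 0.
At p=0, q=1, r=0: circuit gives 1, formula gives 1.
Agrees on all 8 inputs.

Yes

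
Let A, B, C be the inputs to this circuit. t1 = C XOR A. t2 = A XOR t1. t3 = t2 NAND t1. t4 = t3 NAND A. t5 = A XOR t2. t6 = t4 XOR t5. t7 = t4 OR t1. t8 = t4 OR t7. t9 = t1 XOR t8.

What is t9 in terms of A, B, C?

(C XOR A) XOR ((((A XOR (C XOR A)) NAND (C XOR A)) NAND A) OR ((((A XOR (C XOR A)) NAND (C XOR A)) NAND A) OR (C XOR A)))

t1 = C XOR A
t2 = A XOR t1 = A XOR (C XOR A)
t3 = t2 NAND t1 = (A XOR (C XOR A)) NAND (C XOR A)
t4 = t3 NAND A = ((A XOR (C XOR A)) NAND (C XOR A)) NAND A
t7 = t4 OR t1 = (((A XOR (C XOR A)) NAND (C XOR A)) NAND A) OR (C XOR A)
t8 = t4 OR t7 = (((A XOR (C XOR A)) NAND (C XOR A)) NAND A) OR ((((A XOR (C XOR A)) NAND (C XOR A)) NAND A) OR (C XOR A))
t9 = t1 XOR t8 = (C XOR A) XOR ((((A XOR (C XOR A)) NAND (C XOR A)) NAND A) OR ((((A XOR (C XOR A)) NAND (C XOR A)) NAND A) OR (C XOR A)))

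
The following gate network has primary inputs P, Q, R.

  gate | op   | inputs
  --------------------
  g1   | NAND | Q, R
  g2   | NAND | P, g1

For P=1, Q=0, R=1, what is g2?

g1 = 0 NAND 1 = 1
g2 = 1 NAND 1 = 0

0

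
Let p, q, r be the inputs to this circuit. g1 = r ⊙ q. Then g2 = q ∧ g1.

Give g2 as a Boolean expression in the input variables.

g1 = r ⊙ q
g2 = q ∧ g1 = q ∧ (r ⊙ q)

q ∧ (r ⊙ q)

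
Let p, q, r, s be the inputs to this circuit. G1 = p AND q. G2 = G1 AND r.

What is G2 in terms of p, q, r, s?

G1 = p AND q
G2 = G1 AND r = (p AND q) AND r

(p AND q) AND r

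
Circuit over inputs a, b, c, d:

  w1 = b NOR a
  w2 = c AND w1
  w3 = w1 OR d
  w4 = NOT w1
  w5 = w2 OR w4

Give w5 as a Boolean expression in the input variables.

w1 = b NOR a
w2 = c AND w1 = c AND (b NOR a)
w4 = NOT w1 = NOT (b NOR a)
w5 = w2 OR w4 = (c AND (b NOR a)) OR NOT (b NOR a)

(c AND (b NOR a)) OR NOT (b NOR a)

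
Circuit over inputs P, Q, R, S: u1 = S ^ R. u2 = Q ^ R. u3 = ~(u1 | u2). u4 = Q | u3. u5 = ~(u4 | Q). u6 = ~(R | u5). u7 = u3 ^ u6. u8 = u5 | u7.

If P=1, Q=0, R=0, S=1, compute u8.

u1 = 1 ^ 0 = 1
u2 = 0 ^ 0 = 0
u3 = ~(1 | 0) = 0
u4 = 0 | 0 = 0
u5 = ~(0 | 0) = 1
u6 = ~(0 | 1) = 0
u7 = 0 ^ 0 = 0
u8 = 1 | 0 = 1

1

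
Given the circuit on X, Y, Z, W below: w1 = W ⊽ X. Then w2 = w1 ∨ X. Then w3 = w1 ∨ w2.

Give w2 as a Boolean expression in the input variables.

w1 = W ⊽ X
w2 = w1 ∨ X = (W ⊽ X) ∨ X

(W ⊽ X) ∨ X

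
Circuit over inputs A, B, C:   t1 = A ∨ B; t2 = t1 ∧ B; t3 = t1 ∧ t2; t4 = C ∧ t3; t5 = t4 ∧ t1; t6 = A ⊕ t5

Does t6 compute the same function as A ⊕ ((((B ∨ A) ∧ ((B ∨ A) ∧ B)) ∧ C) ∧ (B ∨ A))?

Yes

t1 = A ∨ B
t2 = t1 ∧ B = (A ∨ B) ∧ B
t3 = t1 ∧ t2 = (A ∨ B) ∧ ((A ∨ B) ∧ B)
t4 = C ∧ t3 = C ∧ ((A ∨ B) ∧ ((A ∨ B) ∧ B))
t5 = t4 ∧ t1 = (C ∧ ((A ∨ B) ∧ ((A ∨ B) ∧ B))) ∧ (A ∨ B)
t6 = A ⊕ t5 = A ⊕ ((C ∧ ((A ∨ B) ∧ ((A ∨ B) ∧ B))) ∧ (A ∨ B))
At A=0, B=0, C=0: circuit gives 0, formula gives 0.
At A=0, B=1, C=1: circuit gives 1, formula gives 1.
Agrees on all 8 inputs.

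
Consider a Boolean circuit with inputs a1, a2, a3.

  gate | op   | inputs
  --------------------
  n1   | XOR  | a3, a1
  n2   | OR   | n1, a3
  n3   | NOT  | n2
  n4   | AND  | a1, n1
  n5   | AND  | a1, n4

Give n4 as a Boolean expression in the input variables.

a1 AND (a3 XOR a1)

n1 = a3 XOR a1
n4 = a1 AND n1 = a1 AND (a3 XOR a1)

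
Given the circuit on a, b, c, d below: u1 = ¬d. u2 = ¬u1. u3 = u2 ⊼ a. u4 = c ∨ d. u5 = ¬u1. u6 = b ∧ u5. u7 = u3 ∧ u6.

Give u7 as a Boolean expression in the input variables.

(¬¬d ⊼ a) ∧ (b ∧ ¬¬d)

u1 = ¬d
u2 = ¬u1 = ¬¬d
u3 = u2 ⊼ a = ¬¬d ⊼ a
u5 = ¬u1 = ¬¬d
u6 = b ∧ u5 = b ∧ ¬¬d
u7 = u3 ∧ u6 = (¬¬d ⊼ a) ∧ (b ∧ ¬¬d)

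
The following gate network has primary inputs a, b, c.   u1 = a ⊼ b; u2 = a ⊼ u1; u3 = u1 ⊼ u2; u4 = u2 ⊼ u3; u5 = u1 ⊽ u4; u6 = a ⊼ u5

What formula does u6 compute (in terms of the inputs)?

a ⊼ ((a ⊼ b) ⊽ ((a ⊼ (a ⊼ b)) ⊼ ((a ⊼ b) ⊼ (a ⊼ (a ⊼ b)))))

u1 = a ⊼ b
u2 = a ⊼ u1 = a ⊼ (a ⊼ b)
u3 = u1 ⊼ u2 = (a ⊼ b) ⊼ (a ⊼ (a ⊼ b))
u4 = u2 ⊼ u3 = (a ⊼ (a ⊼ b)) ⊼ ((a ⊼ b) ⊼ (a ⊼ (a ⊼ b)))
u5 = u1 ⊽ u4 = (a ⊼ b) ⊽ ((a ⊼ (a ⊼ b)) ⊼ ((a ⊼ b) ⊼ (a ⊼ (a ⊼ b))))
u6 = a ⊼ u5 = a ⊼ ((a ⊼ b) ⊽ ((a ⊼ (a ⊼ b)) ⊼ ((a ⊼ b) ⊼ (a ⊼ (a ⊼ b)))))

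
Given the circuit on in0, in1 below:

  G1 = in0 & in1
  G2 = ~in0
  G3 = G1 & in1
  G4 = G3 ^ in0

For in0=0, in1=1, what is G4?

0

G1 = 0 & 1 = 0
G3 = 0 & 1 = 0
G4 = 0 ^ 0 = 0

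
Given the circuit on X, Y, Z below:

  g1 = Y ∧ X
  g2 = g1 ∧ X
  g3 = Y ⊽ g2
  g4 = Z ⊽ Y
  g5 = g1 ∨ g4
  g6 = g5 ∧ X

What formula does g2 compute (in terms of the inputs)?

(Y ∧ X) ∧ X

g1 = Y ∧ X
g2 = g1 ∧ X = (Y ∧ X) ∧ X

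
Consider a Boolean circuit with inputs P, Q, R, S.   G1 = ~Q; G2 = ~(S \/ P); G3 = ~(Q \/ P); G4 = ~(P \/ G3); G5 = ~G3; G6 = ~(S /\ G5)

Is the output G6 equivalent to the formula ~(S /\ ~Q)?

No

G3 = ~(Q \/ P)
G5 = ~G3 = ~(~(Q \/ P))
G6 = ~(S /\ G5) = ~(S /\ ~(~(Q \/ P)))
At P=0, Q=0, R=0, S=1: circuit gives 1, formula gives 0.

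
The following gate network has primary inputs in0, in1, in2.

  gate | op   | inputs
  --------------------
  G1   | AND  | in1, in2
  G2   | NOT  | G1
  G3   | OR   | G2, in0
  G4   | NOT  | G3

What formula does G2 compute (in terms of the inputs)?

G1 = in1 AND in2
G2 = NOT G1 = NOT (in1 AND in2)

NOT (in1 AND in2)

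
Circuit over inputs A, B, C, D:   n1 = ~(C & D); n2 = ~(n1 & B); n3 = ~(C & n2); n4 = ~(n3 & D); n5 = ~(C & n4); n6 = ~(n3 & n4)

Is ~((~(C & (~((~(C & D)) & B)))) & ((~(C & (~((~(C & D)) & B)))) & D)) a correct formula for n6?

n1 = ~(C & D)
n2 = ~(n1 & B) = ~((~(C & D)) & B)
n3 = ~(C & n2) = ~(C & (~((~(C & D)) & B)))
n4 = ~(n3 & D) = ~((~(C & (~((~(C & D)) & B)))) & D)
n6 = ~(n3 & n4) = ~((~(C & (~((~(C & D)) & B)))) & (~((~(C & (~((~(C & D)) & B)))) & D)))
At A=0, B=0, C=0, D=0: circuit gives 0, formula gives 1.

No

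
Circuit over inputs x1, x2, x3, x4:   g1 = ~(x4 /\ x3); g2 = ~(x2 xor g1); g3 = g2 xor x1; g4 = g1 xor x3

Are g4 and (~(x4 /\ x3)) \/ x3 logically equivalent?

No

g1 = ~(x4 /\ x3)
g4 = g1 xor x3 = (~(x4 /\ x3)) xor x3
At x1=0, x2=0, x3=1, x4=0: circuit gives 0, formula gives 1.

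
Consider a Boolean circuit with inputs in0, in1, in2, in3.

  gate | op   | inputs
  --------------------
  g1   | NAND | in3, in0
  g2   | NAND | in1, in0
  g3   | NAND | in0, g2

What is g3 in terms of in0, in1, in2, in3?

g2 = in1 NAND in0
g3 = in0 NAND g2 = in0 NAND (in1 NAND in0)

in0 NAND (in1 NAND in0)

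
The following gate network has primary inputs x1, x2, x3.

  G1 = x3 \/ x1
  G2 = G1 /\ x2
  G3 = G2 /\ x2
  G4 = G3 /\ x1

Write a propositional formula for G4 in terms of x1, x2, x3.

(((x3 \/ x1) /\ x2) /\ x2) /\ x1

G1 = x3 \/ x1
G2 = G1 /\ x2 = (x3 \/ x1) /\ x2
G3 = G2 /\ x2 = ((x3 \/ x1) /\ x2) /\ x2
G4 = G3 /\ x1 = (((x3 \/ x1) /\ x2) /\ x2) /\ x1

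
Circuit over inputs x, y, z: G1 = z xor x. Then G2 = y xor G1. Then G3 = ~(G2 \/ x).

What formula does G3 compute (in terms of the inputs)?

~((y xor (z xor x)) \/ x)

G1 = z xor x
G2 = y xor G1 = y xor (z xor x)
G3 = ~(G2 \/ x) = ~((y xor (z xor x)) \/ x)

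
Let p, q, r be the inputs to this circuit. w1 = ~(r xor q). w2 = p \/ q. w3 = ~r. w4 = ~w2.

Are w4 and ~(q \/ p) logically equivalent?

w2 = p \/ q
w4 = ~w2 = ~(p \/ q)
At p=0, q=1, r=0: circuit gives 0, formula gives 0.
At p=0, q=0, r=0: circuit gives 1, formula gives 1.
Agrees on all 8 inputs.

Yes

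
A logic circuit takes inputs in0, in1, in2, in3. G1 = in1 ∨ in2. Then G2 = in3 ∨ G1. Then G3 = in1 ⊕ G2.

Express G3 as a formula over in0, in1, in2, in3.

in1 ⊕ (in3 ∨ (in1 ∨ in2))

G1 = in1 ∨ in2
G2 = in3 ∨ G1 = in3 ∨ (in1 ∨ in2)
G3 = in1 ⊕ G2 = in1 ⊕ (in3 ∨ (in1 ∨ in2))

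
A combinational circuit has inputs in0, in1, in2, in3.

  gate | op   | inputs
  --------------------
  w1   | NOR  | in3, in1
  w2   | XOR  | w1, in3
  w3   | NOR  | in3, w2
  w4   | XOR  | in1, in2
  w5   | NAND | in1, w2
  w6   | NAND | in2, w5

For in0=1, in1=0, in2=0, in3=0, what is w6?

w1 = 0 NOR 0 = 1
w2 = 1 XOR 0 = 1
w5 = 0 NAND 1 = 1
w6 = 0 NAND 1 = 1

1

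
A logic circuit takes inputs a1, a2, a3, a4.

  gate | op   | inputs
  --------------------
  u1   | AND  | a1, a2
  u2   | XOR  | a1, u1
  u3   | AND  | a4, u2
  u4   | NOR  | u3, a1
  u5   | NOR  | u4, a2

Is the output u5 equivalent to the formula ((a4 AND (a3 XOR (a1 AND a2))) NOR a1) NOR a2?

u1 = a1 AND a2
u2 = a1 XOR u1 = a1 XOR (a1 AND a2)
u3 = a4 AND u2 = a4 AND (a1 XOR (a1 AND a2))
u4 = u3 NOR a1 = (a4 AND (a1 XOR (a1 AND a2))) NOR a1
u5 = u4 NOR a2 = ((a4 AND (a1 XOR (a1 AND a2))) NOR a1) NOR a2
At a1=0, a2=0, a3=1, a4=1: circuit gives 0, formula gives 1.

No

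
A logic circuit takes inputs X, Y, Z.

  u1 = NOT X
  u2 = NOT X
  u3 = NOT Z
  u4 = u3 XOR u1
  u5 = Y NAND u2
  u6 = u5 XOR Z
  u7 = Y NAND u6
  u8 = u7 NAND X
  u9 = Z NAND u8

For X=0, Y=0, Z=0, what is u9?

1

u2 = NOT 0 = 1
u5 = 0 NAND 1 = 1
u6 = 1 XOR 0 = 1
u7 = 0 NAND 1 = 1
u8 = 1 NAND 0 = 1
u9 = 0 NAND 1 = 1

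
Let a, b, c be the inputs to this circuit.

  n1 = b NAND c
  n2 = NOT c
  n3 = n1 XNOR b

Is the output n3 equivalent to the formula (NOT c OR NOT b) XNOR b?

n1 = b NAND c
n3 = n1 XNOR b = (b NAND c) XNOR b
At a=0, b=0, c=0: circuit gives 0, formula gives 0.
At a=0, b=1, c=0: circuit gives 1, formula gives 1.
Agrees on all 8 inputs.

Yes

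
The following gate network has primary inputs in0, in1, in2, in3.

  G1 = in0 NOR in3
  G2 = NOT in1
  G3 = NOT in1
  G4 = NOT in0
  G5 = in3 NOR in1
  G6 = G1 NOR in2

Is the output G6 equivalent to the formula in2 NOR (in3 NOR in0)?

G1 = in0 NOR in3
G6 = G1 NOR in2 = (in0 NOR in3) NOR in2
At in0=0, in1=0, in2=0, in3=0: circuit gives 0, formula gives 0.
At in0=0, in1=0, in2=0, in3=1: circuit gives 1, formula gives 1.
Agrees on all 16 inputs.

Yes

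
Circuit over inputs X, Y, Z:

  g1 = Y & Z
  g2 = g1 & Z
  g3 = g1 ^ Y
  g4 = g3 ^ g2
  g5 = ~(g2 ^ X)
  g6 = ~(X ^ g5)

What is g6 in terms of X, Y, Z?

~(X ^ (~(((Y & Z) & Z) ^ X)))

g1 = Y & Z
g2 = g1 & Z = (Y & Z) & Z
g5 = ~(g2 ^ X) = ~(((Y & Z) & Z) ^ X)
g6 = ~(X ^ g5) = ~(X ^ (~(((Y & Z) & Z) ^ X)))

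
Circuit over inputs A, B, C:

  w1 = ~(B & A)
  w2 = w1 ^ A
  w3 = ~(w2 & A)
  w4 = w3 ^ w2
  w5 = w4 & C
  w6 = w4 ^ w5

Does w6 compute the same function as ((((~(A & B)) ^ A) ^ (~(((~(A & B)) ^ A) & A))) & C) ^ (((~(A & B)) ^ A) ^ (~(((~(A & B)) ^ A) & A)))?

w1 = ~(B & A)
w2 = w1 ^ A = (~(B & A)) ^ A
w3 = ~(w2 & A) = ~(((~(B & A)) ^ A) & A)
w4 = w3 ^ w2 = (~(((~(B & A)) ^ A) & A)) ^ ((~(B & A)) ^ A)
w5 = w4 & C = ((~(((~(B & A)) ^ A) & A)) ^ ((~(B & A)) ^ A)) & C
w6 = w4 ^ w5 = ((~(((~(B & A)) ^ A) & A)) ^ ((~(B & A)) ^ A)) ^ (((~(((~(B & A)) ^ A) & A)) ^ ((~(B & A)) ^ A)) & C)
At A=0, B=0, C=0: circuit gives 0, formula gives 0.
At A=1, B=0, C=0: circuit gives 1, formula gives 1.
Agrees on all 8 inputs.

Yes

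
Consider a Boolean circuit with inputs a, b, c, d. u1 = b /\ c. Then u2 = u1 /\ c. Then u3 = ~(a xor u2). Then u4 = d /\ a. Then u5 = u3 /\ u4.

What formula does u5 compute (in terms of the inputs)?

u1 = b /\ c
u2 = u1 /\ c = (b /\ c) /\ c
u3 = ~(a xor u2) = ~(a xor ((b /\ c) /\ c))
u4 = d /\ a
u5 = u3 /\ u4 = (~(a xor ((b /\ c) /\ c))) /\ (d /\ a)

(~(a xor ((b /\ c) /\ c))) /\ (d /\ a)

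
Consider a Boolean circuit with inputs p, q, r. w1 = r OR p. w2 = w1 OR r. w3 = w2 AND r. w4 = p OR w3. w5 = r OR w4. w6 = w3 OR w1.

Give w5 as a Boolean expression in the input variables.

r OR (p OR (((r OR p) OR r) AND r))

w1 = r OR p
w2 = w1 OR r = (r OR p) OR r
w3 = w2 AND r = ((r OR p) OR r) AND r
w4 = p OR w3 = p OR (((r OR p) OR r) AND r)
w5 = r OR w4 = r OR (p OR (((r OR p) OR r) AND r))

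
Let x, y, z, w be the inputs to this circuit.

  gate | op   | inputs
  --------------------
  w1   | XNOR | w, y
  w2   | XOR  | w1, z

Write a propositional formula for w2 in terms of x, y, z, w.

w1 = w XNOR y
w2 = w1 XOR z = (w XNOR y) XOR z

(w XNOR y) XOR z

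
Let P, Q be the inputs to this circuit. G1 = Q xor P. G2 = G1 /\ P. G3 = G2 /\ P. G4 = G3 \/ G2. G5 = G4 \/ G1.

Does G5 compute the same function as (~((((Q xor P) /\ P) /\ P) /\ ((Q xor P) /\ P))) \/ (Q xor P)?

No

G1 = Q xor P
G2 = G1 /\ P = (Q xor P) /\ P
G3 = G2 /\ P = ((Q xor P) /\ P) /\ P
G4 = G3 \/ G2 = (((Q xor P) /\ P) /\ P) \/ ((Q xor P) /\ P)
G5 = G4 \/ G1 = ((((Q xor P) /\ P) /\ P) \/ ((Q xor P) /\ P)) \/ (Q xor P)
At P=0, Q=0: circuit gives 0, formula gives 1.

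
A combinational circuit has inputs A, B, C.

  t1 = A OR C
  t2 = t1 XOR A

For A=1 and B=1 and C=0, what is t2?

t1 = 1 OR 0 = 1
t2 = 1 XOR 1 = 0

0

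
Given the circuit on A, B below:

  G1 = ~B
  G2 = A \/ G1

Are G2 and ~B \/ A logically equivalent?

Yes

G1 = ~B
G2 = A \/ G1 = A \/ ~B
At A=0, B=1: circuit gives 0, formula gives 0.
At A=0, B=0: circuit gives 1, formula gives 1.
Agrees on all 4 inputs.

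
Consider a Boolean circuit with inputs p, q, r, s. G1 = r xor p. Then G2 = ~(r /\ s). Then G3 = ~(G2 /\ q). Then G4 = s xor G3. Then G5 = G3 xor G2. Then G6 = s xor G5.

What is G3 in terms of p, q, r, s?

G2 = ~(r /\ s)
G3 = ~(G2 /\ q) = ~((~(r /\ s)) /\ q)

~((~(r /\ s)) /\ q)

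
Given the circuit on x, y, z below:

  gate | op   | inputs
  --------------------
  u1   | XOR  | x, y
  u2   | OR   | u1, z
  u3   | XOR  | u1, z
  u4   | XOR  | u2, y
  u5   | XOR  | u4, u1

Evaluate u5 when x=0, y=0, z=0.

0

u1 = 0 XOR 0 = 0
u2 = 0 OR 0 = 0
u4 = 0 XOR 0 = 0
u5 = 0 XOR 0 = 0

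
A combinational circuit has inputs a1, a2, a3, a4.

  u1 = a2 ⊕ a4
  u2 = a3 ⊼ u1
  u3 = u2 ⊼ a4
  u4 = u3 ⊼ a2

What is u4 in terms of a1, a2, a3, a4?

((a3 ⊼ (a2 ⊕ a4)) ⊼ a4) ⊼ a2

u1 = a2 ⊕ a4
u2 = a3 ⊼ u1 = a3 ⊼ (a2 ⊕ a4)
u3 = u2 ⊼ a4 = (a3 ⊼ (a2 ⊕ a4)) ⊼ a4
u4 = u3 ⊼ a2 = ((a3 ⊼ (a2 ⊕ a4)) ⊼ a4) ⊼ a2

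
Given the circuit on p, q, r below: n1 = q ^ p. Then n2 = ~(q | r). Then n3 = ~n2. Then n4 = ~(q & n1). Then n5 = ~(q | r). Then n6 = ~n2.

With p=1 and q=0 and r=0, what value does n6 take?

n2 = ~(0 | 0) = 1
n6 = ~1 = 0

0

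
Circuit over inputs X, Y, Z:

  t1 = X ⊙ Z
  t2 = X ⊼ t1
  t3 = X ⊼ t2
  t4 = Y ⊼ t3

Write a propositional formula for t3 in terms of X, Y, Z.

t1 = X ⊙ Z
t2 = X ⊼ t1 = X ⊼ (X ⊙ Z)
t3 = X ⊼ t2 = X ⊼ (X ⊼ (X ⊙ Z))

X ⊼ (X ⊼ (X ⊙ Z))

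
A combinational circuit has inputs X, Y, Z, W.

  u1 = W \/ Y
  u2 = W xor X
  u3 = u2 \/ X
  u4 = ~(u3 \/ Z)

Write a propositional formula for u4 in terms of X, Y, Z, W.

~(((W xor X) \/ X) \/ Z)

u2 = W xor X
u3 = u2 \/ X = (W xor X) \/ X
u4 = ~(u3 \/ Z) = ~(((W xor X) \/ X) \/ Z)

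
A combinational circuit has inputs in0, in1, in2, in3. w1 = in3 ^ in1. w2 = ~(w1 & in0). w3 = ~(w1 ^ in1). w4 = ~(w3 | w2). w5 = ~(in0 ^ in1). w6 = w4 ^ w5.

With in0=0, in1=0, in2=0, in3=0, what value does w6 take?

w1 = 0 ^ 0 = 0
w2 = ~(0 & 0) = 1
w3 = ~(0 ^ 0) = 1
w4 = ~(1 | 1) = 0
w5 = ~(0 ^ 0) = 1
w6 = 0 ^ 1 = 1

1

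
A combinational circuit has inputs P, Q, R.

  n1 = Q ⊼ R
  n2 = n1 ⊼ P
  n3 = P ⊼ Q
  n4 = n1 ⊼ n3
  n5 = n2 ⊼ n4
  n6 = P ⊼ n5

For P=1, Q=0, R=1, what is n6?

n1 = 0 ⊼ 1 = 1
n2 = 1 ⊼ 1 = 0
n3 = 1 ⊼ 0 = 1
n4 = 1 ⊼ 1 = 0
n5 = 0 ⊼ 0 = 1
n6 = 1 ⊼ 1 = 0

0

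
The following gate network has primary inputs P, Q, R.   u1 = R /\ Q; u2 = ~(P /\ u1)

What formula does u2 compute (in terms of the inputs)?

u1 = R /\ Q
u2 = ~(P /\ u1) = ~(P /\ (R /\ Q))

~(P /\ (R /\ Q))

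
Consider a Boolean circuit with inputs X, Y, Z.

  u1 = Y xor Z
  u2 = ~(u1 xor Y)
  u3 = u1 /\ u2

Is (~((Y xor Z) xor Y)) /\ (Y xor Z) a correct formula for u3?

u1 = Y xor Z
u2 = ~(u1 xor Y) = ~((Y xor Z) xor Y)
u3 = u1 /\ u2 = (Y xor Z) /\ (~((Y xor Z) xor Y))
At X=0, Y=0, Z=0: circuit gives 0, formula gives 0.
At X=0, Y=1, Z=0: circuit gives 1, formula gives 1.
Agrees on all 8 inputs.

Yes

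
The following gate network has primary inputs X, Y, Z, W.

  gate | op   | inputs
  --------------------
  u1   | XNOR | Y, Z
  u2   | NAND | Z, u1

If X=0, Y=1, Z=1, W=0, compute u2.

u1 = 1 XNOR 1 = 1
u2 = 1 NAND 1 = 0

0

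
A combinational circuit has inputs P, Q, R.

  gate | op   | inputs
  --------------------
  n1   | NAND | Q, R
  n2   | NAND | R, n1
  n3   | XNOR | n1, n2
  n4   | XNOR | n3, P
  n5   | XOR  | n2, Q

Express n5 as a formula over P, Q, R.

(R NAND (Q NAND R)) XOR Q

n1 = Q NAND R
n2 = R NAND n1 = R NAND (Q NAND R)
n5 = n2 XOR Q = (R NAND (Q NAND R)) XOR Q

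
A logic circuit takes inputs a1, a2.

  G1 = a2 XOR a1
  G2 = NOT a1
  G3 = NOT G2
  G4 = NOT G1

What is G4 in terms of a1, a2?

NOT (a2 XOR a1)

G1 = a2 XOR a1
G4 = NOT G1 = NOT (a2 XOR a1)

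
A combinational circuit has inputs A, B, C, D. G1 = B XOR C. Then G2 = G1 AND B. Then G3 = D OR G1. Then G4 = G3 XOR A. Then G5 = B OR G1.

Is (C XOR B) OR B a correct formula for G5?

G1 = B XOR C
G5 = B OR G1 = B OR (B XOR C)
At A=0, B=0, C=0, D=0: circuit gives 0, formula gives 0.
At A=0, B=0, C=1, D=0: circuit gives 1, formula gives 1.
Agrees on all 16 inputs.

Yes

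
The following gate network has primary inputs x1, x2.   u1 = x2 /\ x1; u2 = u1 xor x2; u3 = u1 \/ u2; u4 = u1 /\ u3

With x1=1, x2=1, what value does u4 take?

1

u1 = 1 /\ 1 = 1
u2 = 1 xor 1 = 0
u3 = 1 \/ 0 = 1
u4 = 1 /\ 1 = 1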